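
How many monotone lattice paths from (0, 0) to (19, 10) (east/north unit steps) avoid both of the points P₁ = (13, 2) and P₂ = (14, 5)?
Number of paths = 16890279

Inclusion–exclusion. Total paths: C(29, 19) = 20030010. Through P₁: C(15, 13)·C(14, 6) = 315315. Through P₂: C(19, 14)·C(10, 5) = 2930256. Since P₁ is strictly southwest of P₂, a monotone path through both must visit P₁ then P₂; paths through both = C(15, 13)·C(4, 1)·C(10, 5) = 105840. Avoid both = 20030010 − 315315 − 2930256 + 105840 = 16890279.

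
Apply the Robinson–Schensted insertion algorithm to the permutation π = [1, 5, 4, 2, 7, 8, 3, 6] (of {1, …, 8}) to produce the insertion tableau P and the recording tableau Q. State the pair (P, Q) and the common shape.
P = [1, 2, 3, 6] / [4, 7, 8] / [5];  Q = [1, 2, 5, 6] / [3, 7, 8] / [4];  common shape = (4, 3, 1)

Row-insert the values π_1, π_2, … into P one at a time, bumping the leftmost entry strictly greater than the inserted value down to the next row. The recording tableau Q records, in position (i, j), the step at which that cell was added to P.
  Insert 1 (step 1): P = [1];  Q = [1]
  Insert 5 (step 2): P = [1, 5];  Q = [1, 2]
  Insert 4 (step 3): P = [1, 4] / [5];  Q = [1, 2] / [3]
  Insert 2 (step 4): P = [1, 2] / [4] / [5];  Q = [1, 2] / [3] / [4]
  Insert 7 (step 5): P = [1, 2, 7] / [4] / [5];  Q = [1, 2, 5] / [3] / [4]
  Insert 8 (step 6): P = [1, 2, 7, 8] / [4] / [5];  Q = [1, 2, 5, 6] / [3] / [4]
  Insert 3 (step 7): P = [1, 2, 3, 8] / [4, 7] / [5];  Q = [1, 2, 5, 6] / [3, 7] / [4]
  Insert 6 (step 8): P = [1, 2, 3, 6] / [4, 7, 8] / [5];  Q = [1, 2, 5, 6] / [3, 7, 8] / [4]
Final shape: (4, 3, 1).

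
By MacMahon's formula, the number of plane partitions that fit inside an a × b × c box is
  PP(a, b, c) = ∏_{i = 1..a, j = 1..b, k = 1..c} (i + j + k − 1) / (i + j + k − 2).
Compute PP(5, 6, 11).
PP(5, 6, 11) = 3792054662892288

Evaluate the triple product over i = 1..5, j = 1..6, k = 1..11. The factors are (2/1) · (3/2) · (4/3) · (5/4) · (6/5) · (7/6) · (8/7) · (9/8) · … (330 factors total). The numerators and denominators telescope so the product is an integer; carrying out the multiplication exactly gives PP(5, 6, 11) = 3792054662892288.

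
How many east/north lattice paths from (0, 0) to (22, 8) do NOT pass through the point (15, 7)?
Number of paths = 4488573

Total paths from (0, 0) to (22, 8): C(30, 22) = 5852925. Paths through (15, 7): (paths (0, 0) → (15, 7)) × (paths (15, 7) → (22, 8)) = C(22, 15) · C(8, 7) = 170544 · 8 = 1364352. Avoidance count = 5852925 − 1364352 = 4488573.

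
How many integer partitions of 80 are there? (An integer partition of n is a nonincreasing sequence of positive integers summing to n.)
p(80) = 15796476

Compute p(n) via the recurrence p(n, m) = p(n, m−1) + p(n−m, m), where p(n, m) counts partitions of n with all parts ≤ m and p(n) = p(n, n). The base cases are p(0, m) = 1 and p(n, 0) = 0 for n > 0. Filling the table yields p(80) = 15796476. (Euler's pentagonal recurrence is an alternative.)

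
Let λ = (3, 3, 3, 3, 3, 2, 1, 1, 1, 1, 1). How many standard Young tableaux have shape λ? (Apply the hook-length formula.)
# SYT of shape (3, 3, 3, 3, 3, 2, 1, 1, 1, 1, 1) = 28651392

Hook-length formula: f^λ = n! / Π hook(c), product over all cells c of the Young diagram. For λ = (3, 3, 3, 3, 3, 2, 1, 1, 1, 1, 1), n = 22 boxes. Hook lengths by row (left-to-right, top-to-bottom): [13, 7, 5]; [12, 6, 4]; [11, 5, 3]; [10, 4, 2]; [9, 3, 1]; [7, 1]; [5]; [4]; [3]; [2]; [1]. Product of hooks = 39230231040000. So f^λ = 22! / 39230231040000 = 1124000727777607680000 / 39230231040000 = 28651392.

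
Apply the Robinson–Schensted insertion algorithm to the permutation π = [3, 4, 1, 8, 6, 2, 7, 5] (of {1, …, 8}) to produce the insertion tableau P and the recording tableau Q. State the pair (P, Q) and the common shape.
P = [1, 2, 5, 7] / [3, 4, 6] / [8];  Q = [1, 2, 4, 7] / [3, 5, 8] / [6];  common shape = (4, 3, 1)

Row-insert the values π_1, π_2, … into P one at a time, bumping the leftmost entry strictly greater than the inserted value down to the next row. The recording tableau Q records, in position (i, j), the step at which that cell was added to P.
  Insert 3 (step 1): P = [3];  Q = [1]
  Insert 4 (step 2): P = [3, 4];  Q = [1, 2]
  Insert 1 (step 3): P = [1, 4] / [3];  Q = [1, 2] / [3]
  Insert 8 (step 4): P = [1, 4, 8] / [3];  Q = [1, 2, 4] / [3]
  Insert 6 (step 5): P = [1, 4, 6] / [3, 8];  Q = [1, 2, 4] / [3, 5]
  Insert 2 (step 6): P = [1, 2, 6] / [3, 4] / [8];  Q = [1, 2, 4] / [3, 5] / [6]
  Insert 7 (step 7): P = [1, 2, 6, 7] / [3, 4] / [8];  Q = [1, 2, 4, 7] / [3, 5] / [6]
  Insert 5 (step 8): P = [1, 2, 5, 7] / [3, 4, 6] / [8];  Q = [1, 2, 4, 7] / [3, 5, 8] / [6]
Final shape: (4, 3, 1).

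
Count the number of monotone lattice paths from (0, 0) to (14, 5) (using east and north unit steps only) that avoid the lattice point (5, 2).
Number of paths = 7008

Total paths from (0, 0) to (14, 5): C(19, 14) = 11628. Paths through (5, 2): (paths (0, 0) → (5, 2)) × (paths (5, 2) → (14, 5)) = C(7, 5) · C(12, 9) = 21 · 220 = 4620. Avoidance count = 11628 − 4620 = 7008.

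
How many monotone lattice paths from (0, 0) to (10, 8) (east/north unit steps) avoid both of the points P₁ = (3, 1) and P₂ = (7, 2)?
Number of paths = 28686

Inclusion–exclusion. Total paths: C(18, 10) = 43758. Through P₁: C(4, 3)·C(14, 7) = 13728. Through P₂: C(9, 7)·C(9, 3) = 3024. Since P₁ is strictly southwest of P₂, a monotone path through both must visit P₁ then P₂; paths through both = C(4, 3)·C(5, 4)·C(9, 3) = 1680. Avoid both = 43758 − 13728 − 3024 + 1680 = 28686.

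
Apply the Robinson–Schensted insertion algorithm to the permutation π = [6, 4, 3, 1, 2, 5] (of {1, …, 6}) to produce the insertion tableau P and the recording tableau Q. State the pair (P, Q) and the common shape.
P = [1, 2, 5] / [3] / [4] / [6];  Q = [1, 5, 6] / [2] / [3] / [4];  common shape = (3, 1, 1, 1)

Row-insert the values π_1, π_2, … into P one at a time, bumping the leftmost entry strictly greater than the inserted value down to the next row. The recording tableau Q records, in position (i, j), the step at which that cell was added to P.
  Insert 6 (step 1): P = [6];  Q = [1]
  Insert 4 (step 2): P = [4] / [6];  Q = [1] / [2]
  Insert 3 (step 3): P = [3] / [4] / [6];  Q = [1] / [2] / [3]
  Insert 1 (step 4): P = [1] / [3] / [4] / [6];  Q = [1] / [2] / [3] / [4]
  Insert 2 (step 5): P = [1, 2] / [3] / [4] / [6];  Q = [1, 5] / [2] / [3] / [4]
  Insert 5 (step 6): P = [1, 2, 5] / [3] / [4] / [6];  Q = [1, 5, 6] / [2] / [3] / [4]
Final shape: (3, 1, 1, 1).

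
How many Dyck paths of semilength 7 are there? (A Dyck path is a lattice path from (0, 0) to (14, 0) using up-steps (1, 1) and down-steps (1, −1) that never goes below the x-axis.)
C_7 = 429

These Dyck paths are counted by the Catalan number C_n = (1/(n + 1)) · C(2n, n). For n = 7: C_7 = (1/8) · C(14, 7) = 3432/8 = 429.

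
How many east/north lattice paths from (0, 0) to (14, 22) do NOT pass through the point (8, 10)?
Number of paths = 2983973688

Total paths from (0, 0) to (14, 22): C(36, 14) = 3796297200. Paths through (8, 10): (paths (0, 0) → (8, 10)) × (paths (8, 10) → (14, 22)) = C(18, 8) · C(18, 6) = 43758 · 18564 = 812323512. Avoidance count = 3796297200 − 812323512 = 2983973688.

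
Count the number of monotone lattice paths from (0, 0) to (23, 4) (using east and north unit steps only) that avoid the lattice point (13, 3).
Number of paths = 11390

Total paths from (0, 0) to (23, 4): C(27, 23) = 17550. Paths through (13, 3): (paths (0, 0) → (13, 3)) × (paths (13, 3) → (23, 4)) = C(16, 13) · C(11, 10) = 560 · 11 = 6160. Avoidance count = 17550 − 6160 = 11390.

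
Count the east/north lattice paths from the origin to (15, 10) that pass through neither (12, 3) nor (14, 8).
Number of paths = 2283515

Inclusion–exclusion. Total paths: C(25, 15) = 3268760. Through P₁: C(15, 12)·C(10, 3) = 54600. Through P₂: C(22, 14)·C(3, 1) = 959310. Since P₁ is strictly southwest of P₂, a monotone path through both must visit P₁ then P₂; paths through both = C(15, 12)·C(7, 2)·C(3, 1) = 28665. Avoid both = 3268760 − 54600 − 959310 + 28665 = 2283515.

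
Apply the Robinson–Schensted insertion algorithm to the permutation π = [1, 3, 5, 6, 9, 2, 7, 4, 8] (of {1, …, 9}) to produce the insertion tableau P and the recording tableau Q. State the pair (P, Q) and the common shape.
P = [1, 2, 4, 6, 7, 8] / [3, 5] / [9];  Q = [1, 2, 3, 4, 5, 9] / [6, 7] / [8];  common shape = (6, 2, 1)

Row-insert the values π_1, π_2, … into P one at a time, bumping the leftmost entry strictly greater than the inserted value down to the next row. The recording tableau Q records, in position (i, j), the step at which that cell was added to P.
  Insert 1 (step 1): P = [1];  Q = [1]
  Insert 3 (step 2): P = [1, 3];  Q = [1, 2]
  Insert 5 (step 3): P = [1, 3, 5];  Q = [1, 2, 3]
  Insert 6 (step 4): P = [1, 3, 5, 6];  Q = [1, 2, 3, 4]
  Insert 9 (step 5): P = [1, 3, 5, 6, 9];  Q = [1, 2, 3, 4, 5]
  Insert 2 (step 6): P = [1, 2, 5, 6, 9] / [3];  Q = [1, 2, 3, 4, 5] / [6]
  Insert 7 (step 7): P = [1, 2, 5, 6, 7] / [3, 9];  Q = [1, 2, 3, 4, 5] / [6, 7]
  Insert 4 (step 8): P = [1, 2, 4, 6, 7] / [3, 5] / [9];  Q = [1, 2, 3, 4, 5] / [6, 7] / [8]
  Insert 8 (step 9): P = [1, 2, 4, 6, 7, 8] / [3, 5] / [9];  Q = [1, 2, 3, 4, 5, 9] / [6, 7] / [8]
Final shape: (6, 2, 1).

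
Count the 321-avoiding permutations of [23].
C_23 = 343059613650

These 321-avoiding permutations are counted by the Catalan number C_n = (1/(n + 1)) · C(2n, n). For n = 23: C_23 = (1/24) · C(46, 23) = 8233430727600/24 = 343059613650.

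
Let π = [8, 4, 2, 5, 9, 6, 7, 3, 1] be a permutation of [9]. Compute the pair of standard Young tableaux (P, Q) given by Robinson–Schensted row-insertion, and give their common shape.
P = [1, 3, 6, 7] / [2, 5] / [4, 9] / [8];  Q = [1, 4, 5, 7] / [2, 6] / [3, 8] / [9];  common shape = (4, 2, 2, 1)

Row-insert the values π_1, π_2, … into P one at a time, bumping the leftmost entry strictly greater than the inserted value down to the next row. The recording tableau Q records, in position (i, j), the step at which that cell was added to P.
  Insert 8 (step 1): P = [8];  Q = [1]
  Insert 4 (step 2): P = [4] / [8];  Q = [1] / [2]
  Insert 2 (step 3): P = [2] / [4] / [8];  Q = [1] / [2] / [3]
  Insert 5 (step 4): P = [2, 5] / [4] / [8];  Q = [1, 4] / [2] / [3]
  Insert 9 (step 5): P = [2, 5, 9] / [4] / [8];  Q = [1, 4, 5] / [2] / [3]
  Insert 6 (step 6): P = [2, 5, 6] / [4, 9] / [8];  Q = [1, 4, 5] / [2, 6] / [3]
  Insert 7 (step 7): P = [2, 5, 6, 7] / [4, 9] / [8];  Q = [1, 4, 5, 7] / [2, 6] / [3]
  Insert 3 (step 8): P = [2, 3, 6, 7] / [4, 5] / [8, 9];  Q = [1, 4, 5, 7] / [2, 6] / [3, 8]
  Insert 1 (step 9): P = [1, 3, 6, 7] / [2, 5] / [4, 9] / [8];  Q = [1, 4, 5, 7] / [2, 6] / [3, 8] / [9]
Final shape: (4, 2, 2, 1).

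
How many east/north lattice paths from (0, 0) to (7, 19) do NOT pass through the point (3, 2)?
Number of paths = 597950

Total paths from (0, 0) to (7, 19): C(26, 7) = 657800. Paths through (3, 2): (paths (0, 0) → (3, 2)) × (paths (3, 2) → (7, 19)) = C(5, 3) · C(21, 4) = 10 · 5985 = 59850. Avoidance count = 657800 − 59850 = 597950.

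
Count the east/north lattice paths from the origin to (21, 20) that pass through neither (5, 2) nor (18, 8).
Number of paths = 222394158325

Inclusion–exclusion. Total paths: C(41, 21) = 269128937220. Through P₁: C(7, 5)·C(34, 16) = 46283190030. Through P₂: C(26, 18)·C(15, 3) = 710835125. Since P₁ is strictly southwest of P₂, a monotone path through both must visit P₁ then P₂; paths through both = C(7, 5)·C(19, 13)·C(15, 3) = 259246260. Avoid both = 269128937220 − 46283190030 − 710835125 + 259246260 = 222394158325.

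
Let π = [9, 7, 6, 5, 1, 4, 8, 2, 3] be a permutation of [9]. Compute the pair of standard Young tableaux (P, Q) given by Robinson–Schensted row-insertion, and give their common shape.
P = [1, 2, 3] / [4, 8] / [5] / [6] / [7] / [9];  Q = [1, 6, 7] / [2, 9] / [3] / [4] / [5] / [8];  common shape = (3, 2, 1, 1, 1, 1)

Row-insert the values π_1, π_2, … into P one at a time, bumping the leftmost entry strictly greater than the inserted value down to the next row. The recording tableau Q records, in position (i, j), the step at which that cell was added to P.
  Insert 9 (step 1): P = [9];  Q = [1]
  Insert 7 (step 2): P = [7] / [9];  Q = [1] / [2]
  Insert 6 (step 3): P = [6] / [7] / [9];  Q = [1] / [2] / [3]
  Insert 5 (step 4): P = [5] / [6] / [7] / [9];  Q = [1] / [2] / [3] / [4]
  Insert 1 (step 5): P = [1] / [5] / [6] / [7] / [9];  Q = [1] / [2] / [3] / [4] / [5]
  Insert 4 (step 6): P = [1, 4] / [5] / [6] / [7] / [9];  Q = [1, 6] / [2] / [3] / [4] / [5]
  Insert 8 (step 7): P = [1, 4, 8] / [5] / [6] / [7] / [9];  Q = [1, 6, 7] / [2] / [3] / [4] / [5]
  Insert 2 (step 8): P = [1, 2, 8] / [4] / [5] / [6] / [7] / [9];  Q = [1, 6, 7] / [2] / [3] / [4] / [5] / [8]
  Insert 3 (step 9): P = [1, 2, 3] / [4, 8] / [5] / [6] / [7] / [9];  Q = [1, 6, 7] / [2, 9] / [3] / [4] / [5] / [8]
Final shape: (3, 2, 1, 1, 1, 1).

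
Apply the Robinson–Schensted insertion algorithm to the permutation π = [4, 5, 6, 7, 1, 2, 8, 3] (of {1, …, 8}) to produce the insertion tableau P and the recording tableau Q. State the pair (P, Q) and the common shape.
P = [1, 2, 3, 7, 8] / [4, 5, 6];  Q = [1, 2, 3, 4, 7] / [5, 6, 8];  common shape = (5, 3)

Row-insert the values π_1, π_2, … into P one at a time, bumping the leftmost entry strictly greater than the inserted value down to the next row. The recording tableau Q records, in position (i, j), the step at which that cell was added to P.
  Insert 4 (step 1): P = [4];  Q = [1]
  Insert 5 (step 2): P = [4, 5];  Q = [1, 2]
  Insert 6 (step 3): P = [4, 5, 6];  Q = [1, 2, 3]
  Insert 7 (step 4): P = [4, 5, 6, 7];  Q = [1, 2, 3, 4]
  Insert 1 (step 5): P = [1, 5, 6, 7] / [4];  Q = [1, 2, 3, 4] / [5]
  Insert 2 (step 6): P = [1, 2, 6, 7] / [4, 5];  Q = [1, 2, 3, 4] / [5, 6]
  Insert 8 (step 7): P = [1, 2, 6, 7, 8] / [4, 5];  Q = [1, 2, 3, 4, 7] / [5, 6]
  Insert 3 (step 8): P = [1, 2, 3, 7, 8] / [4, 5, 6];  Q = [1, 2, 3, 4, 7] / [5, 6, 8]
Final shape: (5, 3).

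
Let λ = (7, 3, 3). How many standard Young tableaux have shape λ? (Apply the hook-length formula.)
# SYT of shape (7, 3, 3) = 3575

Hook-length formula: f^λ = n! / Π hook(c), product over all cells c of the Young diagram. For λ = (7, 3, 3), n = 13 boxes. Hook lengths by row (left-to-right, top-to-bottom): [9, 8, 7, 4, 3, 2, 1]; [4, 3, 2]; [3, 2, 1]. Product of hooks = 1741824. So f^λ = 13! / 1741824 = 6227020800 / 1741824 = 3575.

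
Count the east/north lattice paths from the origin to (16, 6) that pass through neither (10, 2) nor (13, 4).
Number of paths = 43553

Inclusion–exclusion. Total paths: C(22, 16) = 74613. Through P₁: C(12, 10)·C(10, 6) = 13860. Through P₂: C(17, 13)·C(5, 3) = 23800. Since P₁ is strictly southwest of P₂, a monotone path through both must visit P₁ then P₂; paths through both = C(12, 10)·C(5, 3)·C(5, 3) = 6600. Avoid both = 74613 − 13860 − 23800 + 6600 = 43553.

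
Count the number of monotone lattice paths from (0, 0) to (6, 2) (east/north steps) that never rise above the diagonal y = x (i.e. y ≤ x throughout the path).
Number of paths = 20

By the reflection principle (André's argument), the number of monotone paths to (6, 2) with n ≤ m that never go above y = x is C(8, 6) − C(8, 7) = 28 − 8 = 20.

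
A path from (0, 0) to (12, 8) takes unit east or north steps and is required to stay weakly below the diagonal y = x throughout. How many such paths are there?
Number of paths = 48450

By the reflection principle (André's argument), the number of monotone paths to (12, 8) with n ≤ m that never go above y = x is C(20, 12) − C(20, 13) = 125970 − 77520 = 48450.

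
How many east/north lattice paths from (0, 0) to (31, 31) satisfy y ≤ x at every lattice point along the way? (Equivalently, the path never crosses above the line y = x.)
Number of paths = 14544636039226909

By the reflection principle (André's argument), the number of monotone paths to (31, 31) with n ≤ m that never go above y = x is C(62, 31) − C(62, 32) = 465428353255261088 − 450883717216034179 = 14544636039226909.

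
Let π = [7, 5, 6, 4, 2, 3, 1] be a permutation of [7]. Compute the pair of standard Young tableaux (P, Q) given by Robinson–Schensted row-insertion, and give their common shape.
P = [1, 3] / [2, 6] / [4] / [5] / [7];  Q = [1, 3] / [2, 6] / [4] / [5] / [7];  common shape = (2, 2, 1, 1, 1)

Row-insert the values π_1, π_2, … into P one at a time, bumping the leftmost entry strictly greater than the inserted value down to the next row. The recording tableau Q records, in position (i, j), the step at which that cell was added to P.
  Insert 7 (step 1): P = [7];  Q = [1]
  Insert 5 (step 2): P = [5] / [7];  Q = [1] / [2]
  Insert 6 (step 3): P = [5, 6] / [7];  Q = [1, 3] / [2]
  Insert 4 (step 4): P = [4, 6] / [5] / [7];  Q = [1, 3] / [2] / [4]
  Insert 2 (step 5): P = [2, 6] / [4] / [5] / [7];  Q = [1, 3] / [2] / [4] / [5]
  Insert 3 (step 6): P = [2, 3] / [4, 6] / [5] / [7];  Q = [1, 3] / [2, 6] / [4] / [5]
  Insert 1 (step 7): P = [1, 3] / [2, 6] / [4] / [5] / [7];  Q = [1, 3] / [2, 6] / [4] / [5] / [7]
Final shape: (2, 2, 1, 1, 1).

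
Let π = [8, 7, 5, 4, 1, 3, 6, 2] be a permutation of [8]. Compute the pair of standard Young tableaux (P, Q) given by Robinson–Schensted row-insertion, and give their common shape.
P = [1, 2, 6] / [3] / [4] / [5] / [7] / [8];  Q = [1, 6, 7] / [2] / [3] / [4] / [5] / [8];  common shape = (3, 1, 1, 1, 1, 1)

Row-insert the values π_1, π_2, … into P one at a time, bumping the leftmost entry strictly greater than the inserted value down to the next row. The recording tableau Q records, in position (i, j), the step at which that cell was added to P.
  Insert 8 (step 1): P = [8];  Q = [1]
  Insert 7 (step 2): P = [7] / [8];  Q = [1] / [2]
  Insert 5 (step 3): P = [5] / [7] / [8];  Q = [1] / [2] / [3]
  Insert 4 (step 4): P = [4] / [5] / [7] / [8];  Q = [1] / [2] / [3] / [4]
  Insert 1 (step 5): P = [1] / [4] / [5] / [7] / [8];  Q = [1] / [2] / [3] / [4] / [5]
  Insert 3 (step 6): P = [1, 3] / [4] / [5] / [7] / [8];  Q = [1, 6] / [2] / [3] / [4] / [5]
  Insert 6 (step 7): P = [1, 3, 6] / [4] / [5] / [7] / [8];  Q = [1, 6, 7] / [2] / [3] / [4] / [5]
  Insert 2 (step 8): P = [1, 2, 6] / [3] / [4] / [5] / [7] / [8];  Q = [1, 6, 7] / [2] / [3] / [4] / [5] / [8]
Final shape: (3, 1, 1, 1, 1, 1).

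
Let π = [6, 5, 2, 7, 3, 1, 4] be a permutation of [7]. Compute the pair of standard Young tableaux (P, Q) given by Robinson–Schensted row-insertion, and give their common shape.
P = [1, 3, 4] / [2, 7] / [5] / [6];  Q = [1, 4, 7] / [2, 5] / [3] / [6];  common shape = (3, 2, 1, 1)

Row-insert the values π_1, π_2, … into P one at a time, bumping the leftmost entry strictly greater than the inserted value down to the next row. The recording tableau Q records, in position (i, j), the step at which that cell was added to P.
  Insert 6 (step 1): P = [6];  Q = [1]
  Insert 5 (step 2): P = [5] / [6];  Q = [1] / [2]
  Insert 2 (step 3): P = [2] / [5] / [6];  Q = [1] / [2] / [3]
  Insert 7 (step 4): P = [2, 7] / [5] / [6];  Q = [1, 4] / [2] / [3]
  Insert 3 (step 5): P = [2, 3] / [5, 7] / [6];  Q = [1, 4] / [2, 5] / [3]
  Insert 1 (step 6): P = [1, 3] / [2, 7] / [5] / [6];  Q = [1, 4] / [2, 5] / [3] / [6]
  Insert 4 (step 7): P = [1, 3, 4] / [2, 7] / [5] / [6];  Q = [1, 4, 7] / [2, 5] / [3] / [6]
Final shape: (3, 2, 1, 1).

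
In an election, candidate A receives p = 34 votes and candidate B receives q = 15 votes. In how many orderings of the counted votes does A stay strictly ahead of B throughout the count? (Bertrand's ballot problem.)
Strict-lead orderings = 610939456104

Total orderings of the 49 votes with 34 for A: C(49, 34) = 1575580702584. By the Bertrand ballot formula (Cycle Lemma / reflection principle), the number of orderings in which A is strictly ahead of B throughout is (p − q)/(p + q) · C(p + q, p) = (34 − 15)/(34 + 15) · 1575580702584 = 610939456104.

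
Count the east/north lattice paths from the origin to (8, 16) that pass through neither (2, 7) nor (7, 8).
Number of paths = 499320

Inclusion–exclusion. Total paths: C(24, 8) = 735471. Through P₁: C(9, 2)·C(15, 6) = 180180. Through P₂: C(15, 7)·C(9, 1) = 57915. Since P₁ is strictly southwest of P₂, a monotone path through both must visit P₁ then P₂; paths through both = C(9, 2)·C(6, 5)·C(9, 1) = 1944. Avoid both = 735471 − 180180 − 57915 + 1944 = 499320.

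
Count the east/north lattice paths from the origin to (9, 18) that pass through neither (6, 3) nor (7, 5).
Number of paths = 4561581

Inclusion–exclusion. Total paths: C(27, 9) = 4686825. Through P₁: C(9, 6)·C(18, 3) = 68544. Through P₂: C(12, 7)·C(15, 2) = 83160. Since P₁ is strictly southwest of P₂, a monotone path through both must visit P₁ then P₂; paths through both = C(9, 6)·C(3, 1)·C(15, 2) = 26460. Avoid both = 4686825 − 68544 − 83160 + 26460 = 4561581.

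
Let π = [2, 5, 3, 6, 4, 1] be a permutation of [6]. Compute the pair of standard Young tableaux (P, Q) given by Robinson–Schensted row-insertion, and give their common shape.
P = [1, 3, 4] / [2, 6] / [5];  Q = [1, 2, 4] / [3, 5] / [6];  common shape = (3, 2, 1)

Row-insert the values π_1, π_2, … into P one at a time, bumping the leftmost entry strictly greater than the inserted value down to the next row. The recording tableau Q records, in position (i, j), the step at which that cell was added to P.
  Insert 2 (step 1): P = [2];  Q = [1]
  Insert 5 (step 2): P = [2, 5];  Q = [1, 2]
  Insert 3 (step 3): P = [2, 3] / [5];  Q = [1, 2] / [3]
  Insert 6 (step 4): P = [2, 3, 6] / [5];  Q = [1, 2, 4] / [3]
  Insert 4 (step 5): P = [2, 3, 4] / [5, 6];  Q = [1, 2, 4] / [3, 5]
  Insert 1 (step 6): P = [1, 3, 4] / [2, 6] / [5];  Q = [1, 2, 4] / [3, 5] / [6]
Final shape: (3, 2, 1).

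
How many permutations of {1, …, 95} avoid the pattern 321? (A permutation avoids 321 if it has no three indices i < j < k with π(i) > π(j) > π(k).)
C_95 = 944973797977428207852605870454939596837230758234904050

These 321-avoiding permutations are counted by the Catalan number C_n = (1/(n + 1)) · C(2n, n). For n = 95: C_95 = (1/96) · C(190, 95) = 90717484605833107953850163563674201296374152790550788800/96 = 944973797977428207852605870454939596837230758234904050.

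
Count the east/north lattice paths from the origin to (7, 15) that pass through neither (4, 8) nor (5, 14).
Number of paths = 86655

Inclusion–exclusion. Total paths: C(22, 7) = 170544. Through P₁: C(12, 4)·C(10, 3) = 59400. Through P₂: C(19, 5)·C(3, 2) = 34884. Since P₁ is strictly southwest of P₂, a monotone path through both must visit P₁ then P₂; paths through both = C(12, 4)·C(7, 1)·C(3, 2) = 10395. Avoid both = 170544 − 59400 − 34884 + 10395 = 86655.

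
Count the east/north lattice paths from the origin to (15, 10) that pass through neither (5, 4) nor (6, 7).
Number of paths = 1993112

Inclusion–exclusion. Total paths: C(25, 15) = 3268760. Through P₁: C(9, 5)·C(16, 10) = 1009008. Through P₂: C(13, 6)·C(12, 9) = 377520. Since P₁ is strictly southwest of P₂, a monotone path through both must visit P₁ then P₂; paths through both = C(9, 5)·C(4, 1)·C(12, 9) = 110880. Avoid both = 3268760 − 1009008 − 377520 + 110880 = 1993112.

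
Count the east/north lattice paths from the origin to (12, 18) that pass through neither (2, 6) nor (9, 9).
Number of paths = 58429937

Inclusion–exclusion. Total paths: C(30, 12) = 86493225. Through P₁: C(8, 2)·C(22, 10) = 18106088. Through P₂: C(18, 9)·C(12, 3) = 10696400. Since P₁ is strictly southwest of P₂, a monotone path through both must visit P₁ then P₂; paths through both = C(8, 2)·C(10, 7)·C(12, 3) = 739200. Avoid both = 86493225 − 18106088 − 10696400 + 739200 = 58429937.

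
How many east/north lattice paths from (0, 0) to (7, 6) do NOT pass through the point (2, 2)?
Number of paths = 960

Total paths from (0, 0) to (7, 6): C(13, 7) = 1716. Paths through (2, 2): (paths (0, 0) → (2, 2)) × (paths (2, 2) → (7, 6)) = C(4, 2) · C(9, 5) = 6 · 126 = 756. Avoidance count = 1716 − 756 = 960.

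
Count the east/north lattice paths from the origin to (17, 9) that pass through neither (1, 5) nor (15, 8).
Number of paths = 1636778

Inclusion–exclusion. Total paths: C(26, 17) = 3124550. Through P₁: C(6, 1)·C(20, 16) = 29070. Through P₂: C(23, 15)·C(3, 2) = 1470942. Since P₁ is strictly southwest of P₂, a monotone path through both must visit P₁ then P₂; paths through both = C(6, 1)·C(17, 14)·C(3, 2) = 12240. Avoid both = 3124550 − 29070 − 1470942 + 12240 = 1636778.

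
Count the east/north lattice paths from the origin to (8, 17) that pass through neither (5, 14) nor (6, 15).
Number of paths = 662967

Inclusion–exclusion. Total paths: C(25, 8) = 1081575. Through P₁: C(19, 5)·C(6, 3) = 232560. Through P₂: C(21, 6)·C(4, 2) = 325584. Since P₁ is strictly southwest of P₂, a monotone path through both must visit P₁ then P₂; paths through both = C(19, 5)·C(2, 1)·C(4, 2) = 139536. Avoid both = 1081575 − 232560 − 325584 + 139536 = 662967.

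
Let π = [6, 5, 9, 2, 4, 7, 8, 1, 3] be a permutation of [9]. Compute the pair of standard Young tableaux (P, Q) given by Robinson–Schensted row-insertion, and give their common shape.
P = [1, 3, 7, 8] / [2, 4] / [5, 9] / [6];  Q = [1, 3, 6, 7] / [2, 5] / [4, 9] / [8];  common shape = (4, 2, 2, 1)

Row-insert the values π_1, π_2, … into P one at a time, bumping the leftmost entry strictly greater than the inserted value down to the next row. The recording tableau Q records, in position (i, j), the step at which that cell was added to P.
  Insert 6 (step 1): P = [6];  Q = [1]
  Insert 5 (step 2): P = [5] / [6];  Q = [1] / [2]
  Insert 9 (step 3): P = [5, 9] / [6];  Q = [1, 3] / [2]
  Insert 2 (step 4): P = [2, 9] / [5] / [6];  Q = [1, 3] / [2] / [4]
  Insert 4 (step 5): P = [2, 4] / [5, 9] / [6];  Q = [1, 3] / [2, 5] / [4]
  Insert 7 (step 6): P = [2, 4, 7] / [5, 9] / [6];  Q = [1, 3, 6] / [2, 5] / [4]
  Insert 8 (step 7): P = [2, 4, 7, 8] / [5, 9] / [6];  Q = [1, 3, 6, 7] / [2, 5] / [4]
  Insert 1 (step 8): P = [1, 4, 7, 8] / [2, 9] / [5] / [6];  Q = [1, 3, 6, 7] / [2, 5] / [4] / [8]
  Insert 3 (step 9): P = [1, 3, 7, 8] / [2, 4] / [5, 9] / [6];  Q = [1, 3, 6, 7] / [2, 5] / [4, 9] / [8]
Final shape: (4, 2, 2, 1).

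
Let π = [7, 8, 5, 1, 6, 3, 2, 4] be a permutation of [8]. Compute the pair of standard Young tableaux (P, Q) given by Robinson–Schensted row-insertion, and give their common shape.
P = [1, 2, 4] / [3, 6] / [5, 8] / [7];  Q = [1, 2, 8] / [3, 5] / [4, 6] / [7];  common shape = (3, 2, 2, 1)

Row-insert the values π_1, π_2, … into P one at a time, bumping the leftmost entry strictly greater than the inserted value down to the next row. The recording tableau Q records, in position (i, j), the step at which that cell was added to P.
  Insert 7 (step 1): P = [7];  Q = [1]
  Insert 8 (step 2): P = [7, 8];  Q = [1, 2]
  Insert 5 (step 3): P = [5, 8] / [7];  Q = [1, 2] / [3]
  Insert 1 (step 4): P = [1, 8] / [5] / [7];  Q = [1, 2] / [3] / [4]
  Insert 6 (step 5): P = [1, 6] / [5, 8] / [7];  Q = [1, 2] / [3, 5] / [4]
  Insert 3 (step 6): P = [1, 3] / [5, 6] / [7, 8];  Q = [1, 2] / [3, 5] / [4, 6]
  Insert 2 (step 7): P = [1, 2] / [3, 6] / [5, 8] / [7];  Q = [1, 2] / [3, 5] / [4, 6] / [7]
  Insert 4 (step 8): P = [1, 2, 4] / [3, 6] / [5, 8] / [7];  Q = [1, 2, 8] / [3, 5] / [4, 6] / [7]
Final shape: (3, 2, 2, 1).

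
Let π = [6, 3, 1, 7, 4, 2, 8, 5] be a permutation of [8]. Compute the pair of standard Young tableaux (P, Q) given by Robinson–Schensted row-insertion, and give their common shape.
P = [1, 2, 5] / [3, 4, 8] / [6, 7];  Q = [1, 4, 7] / [2, 5, 8] / [3, 6];  common shape = (3, 3, 2)

Row-insert the values π_1, π_2, … into P one at a time, bumping the leftmost entry strictly greater than the inserted value down to the next row. The recording tableau Q records, in position (i, j), the step at which that cell was added to P.
  Insert 6 (step 1): P = [6];  Q = [1]
  Insert 3 (step 2): P = [3] / [6];  Q = [1] / [2]
  Insert 1 (step 3): P = [1] / [3] / [6];  Q = [1] / [2] / [3]
  Insert 7 (step 4): P = [1, 7] / [3] / [6];  Q = [1, 4] / [2] / [3]
  Insert 4 (step 5): P = [1, 4] / [3, 7] / [6];  Q = [1, 4] / [2, 5] / [3]
  Insert 2 (step 6): P = [1, 2] / [3, 4] / [6, 7];  Q = [1, 4] / [2, 5] / [3, 6]
  Insert 8 (step 7): P = [1, 2, 8] / [3, 4] / [6, 7];  Q = [1, 4, 7] / [2, 5] / [3, 6]
  Insert 5 (step 8): P = [1, 2, 5] / [3, 4, 8] / [6, 7];  Q = [1, 4, 7] / [2, 5, 8] / [3, 6]
Final shape: (3, 3, 2).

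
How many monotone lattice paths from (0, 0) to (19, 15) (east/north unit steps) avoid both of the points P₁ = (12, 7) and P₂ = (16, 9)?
Number of paths = 1423599720

Inclusion–exclusion. Total paths: C(34, 19) = 1855967520. Through P₁: C(19, 12)·C(15, 7) = 324246780. Through P₂: C(25, 16)·C(9, 3) = 171609900. Since P₁ is strictly southwest of P₂, a monotone path through both must visit P₁ then P₂; paths through both = C(19, 12)·C(6, 4)·C(9, 3) = 63488880. Avoid both = 1855967520 − 324246780 − 171609900 + 63488880 = 1423599720.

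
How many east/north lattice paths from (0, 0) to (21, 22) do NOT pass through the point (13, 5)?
Number of paths = 1042782547260

Total paths from (0, 0) to (21, 22): C(43, 21) = 1052049481860. Paths through (13, 5): (paths (0, 0) → (13, 5)) × (paths (13, 5) → (21, 22)) = C(18, 13) · C(25, 8) = 8568 · 1081575 = 9266934600. Avoidance count = 1052049481860 − 9266934600 = 1042782547260.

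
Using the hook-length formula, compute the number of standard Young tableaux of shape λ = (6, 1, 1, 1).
# SYT of shape (6, 1, 1, 1) = 56

Hook-length formula: f^λ = n! / Π hook(c), product over all cells c of the Young diagram. For λ = (6, 1, 1, 1), n = 9 boxes. Hook lengths by row (left-to-right, top-to-bottom): [9, 5, 4, 3, 2, 1]; [3]; [2]; [1]. Product of hooks = 6480. So f^λ = 9! / 6480 = 362880 / 6480 = 56.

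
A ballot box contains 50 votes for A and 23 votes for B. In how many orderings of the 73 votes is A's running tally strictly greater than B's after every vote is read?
Strict-lead orderings = 2102763084503547024

Total orderings of the 73 votes with 50 for A: C(73, 50) = 5685248339583664176. By the Bertrand ballot formula (Cycle Lemma / reflection principle), the number of orderings in which A is strictly ahead of B throughout is (p − q)/(p + q) · C(p + q, p) = (50 − 23)/(50 + 23) · 5685248339583664176 = 2102763084503547024.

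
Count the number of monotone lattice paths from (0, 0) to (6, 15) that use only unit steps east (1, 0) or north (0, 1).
Number of paths = 54264

A monotone lattice path from (0, 0) to (6, 15) consists of 6 east steps and 15 north steps in some order, so it is determined by which 6 of the 21 steps are east. The count is C(21, 6) = 54264.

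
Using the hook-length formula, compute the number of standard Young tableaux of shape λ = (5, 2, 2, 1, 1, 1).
# SYT of shape (5, 2, 2, 1, 1, 1) = 3696

Hook-length formula: f^λ = n! / Π hook(c), product over all cells c of the Young diagram. For λ = (5, 2, 2, 1, 1, 1), n = 12 boxes. Hook lengths by row (left-to-right, top-to-bottom): [10, 6, 3, 2, 1]; [6, 2]; [5, 1]; [3]; [2]; [1]. Product of hooks = 129600. So f^λ = 12! / 129600 = 479001600 / 129600 = 3696.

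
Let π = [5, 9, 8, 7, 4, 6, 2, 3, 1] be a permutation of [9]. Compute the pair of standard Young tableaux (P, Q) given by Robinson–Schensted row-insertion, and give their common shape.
P = [1, 3] / [2, 6] / [4, 7] / [5] / [8] / [9];  Q = [1, 2] / [3, 6] / [4, 8] / [5] / [7] / [9];  common shape = (2, 2, 2, 1, 1, 1)

Row-insert the values π_1, π_2, … into P one at a time, bumping the leftmost entry strictly greater than the inserted value down to the next row. The recording tableau Q records, in position (i, j), the step at which that cell was added to P.
  Insert 5 (step 1): P = [5];  Q = [1]
  Insert 9 (step 2): P = [5, 9];  Q = [1, 2]
  Insert 8 (step 3): P = [5, 8] / [9];  Q = [1, 2] / [3]
  Insert 7 (step 4): P = [5, 7] / [8] / [9];  Q = [1, 2] / [3] / [4]
  Insert 4 (step 5): P = [4, 7] / [5] / [8] / [9];  Q = [1, 2] / [3] / [4] / [5]
  Insert 6 (step 6): P = [4, 6] / [5, 7] / [8] / [9];  Q = [1, 2] / [3, 6] / [4] / [5]
  Insert 2 (step 7): P = [2, 6] / [4, 7] / [5] / [8] / [9];  Q = [1, 2] / [3, 6] / [4] / [5] / [7]
  Insert 3 (step 8): P = [2, 3] / [4, 6] / [5, 7] / [8] / [9];  Q = [1, 2] / [3, 6] / [4, 8] / [5] / [7]
  Insert 1 (step 9): P = [1, 3] / [2, 6] / [4, 7] / [5] / [8] / [9];  Q = [1, 2] / [3, 6] / [4, 8] / [5] / [7] / [9]
Final shape: (2, 2, 2, 1, 1, 1).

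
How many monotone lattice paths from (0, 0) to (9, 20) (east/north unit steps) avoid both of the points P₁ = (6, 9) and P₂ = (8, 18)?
Number of paths = 4332185

Inclusion–exclusion. Total paths: C(29, 9) = 10015005. Through P₁: C(15, 6)·C(14, 3) = 1821820. Through P₂: C(26, 8)·C(3, 1) = 4686825. Since P₁ is strictly southwest of P₂, a monotone path through both must visit P₁ then P₂; paths through both = C(15, 6)·C(11, 2)·C(3, 1) = 825825. Avoid both = 10015005 − 1821820 − 4686825 + 825825 = 4332185.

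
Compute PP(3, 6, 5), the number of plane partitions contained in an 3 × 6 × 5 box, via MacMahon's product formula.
PP(3, 6, 5) = 3737448

Evaluate the triple product over i = 1..3, j = 1..6, k = 1..5. The factors are (2/1) · (3/2) · (4/3) · (5/4) · (6/5) · (3/2) · (4/3) · (5/4) · … (90 factors total). The numerators and denominators telescope so the product is an integer; carrying out the multiplication exactly gives PP(3, 6, 5) = 3737448.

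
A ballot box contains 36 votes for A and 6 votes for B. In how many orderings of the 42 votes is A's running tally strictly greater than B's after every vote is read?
Strict-lead orderings = 3746990

Total orderings of the 42 votes with 36 for A: C(42, 36) = 5245786. By the Bertrand ballot formula (Cycle Lemma / reflection principle), the number of orderings in which A is strictly ahead of B throughout is (p − q)/(p + q) · C(p + q, p) = (36 − 6)/(36 + 6) · 5245786 = 3746990.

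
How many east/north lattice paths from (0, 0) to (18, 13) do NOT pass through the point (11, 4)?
Number of paths = 190637475

Total paths from (0, 0) to (18, 13): C(31, 18) = 206253075. Paths through (11, 4): (paths (0, 0) → (11, 4)) × (paths (11, 4) → (18, 13)) = C(15, 11) · C(16, 7) = 1365 · 11440 = 15615600. Avoidance count = 206253075 − 15615600 = 190637475.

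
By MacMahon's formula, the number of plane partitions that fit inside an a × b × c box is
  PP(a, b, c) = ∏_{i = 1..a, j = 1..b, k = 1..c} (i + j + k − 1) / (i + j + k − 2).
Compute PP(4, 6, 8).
PP(4, 6, 8) = 90474964580

Evaluate the triple product over i = 1..4, j = 1..6, k = 1..8. The factors are (2/1) · (3/2) · (4/3) · (5/4) · (6/5) · (7/6) · (8/7) · (9/8) · … (192 factors total). The numerators and denominators telescope so the product is an integer; carrying out the multiplication exactly gives PP(4, 6, 8) = 90474964580.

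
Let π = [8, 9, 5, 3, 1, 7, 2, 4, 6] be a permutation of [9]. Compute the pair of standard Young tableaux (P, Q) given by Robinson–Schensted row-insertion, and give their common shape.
P = [1, 2, 4, 6] / [3, 7] / [5, 9] / [8];  Q = [1, 2, 8, 9] / [3, 6] / [4, 7] / [5];  common shape = (4, 2, 2, 1)

Row-insert the values π_1, π_2, … into P one at a time, bumping the leftmost entry strictly greater than the inserted value down to the next row. The recording tableau Q records, in position (i, j), the step at which that cell was added to P.
  Insert 8 (step 1): P = [8];  Q = [1]
  Insert 9 (step 2): P = [8, 9];  Q = [1, 2]
  Insert 5 (step 3): P = [5, 9] / [8];  Q = [1, 2] / [3]
  Insert 3 (step 4): P = [3, 9] / [5] / [8];  Q = [1, 2] / [3] / [4]
  Insert 1 (step 5): P = [1, 9] / [3] / [5] / [8];  Q = [1, 2] / [3] / [4] / [5]
  Insert 7 (step 6): P = [1, 7] / [3, 9] / [5] / [8];  Q = [1, 2] / [3, 6] / [4] / [5]
  Insert 2 (step 7): P = [1, 2] / [3, 7] / [5, 9] / [8];  Q = [1, 2] / [3, 6] / [4, 7] / [5]
  Insert 4 (step 8): P = [1, 2, 4] / [3, 7] / [5, 9] / [8];  Q = [1, 2, 8] / [3, 6] / [4, 7] / [5]
  Insert 6 (step 9): P = [1, 2, 4, 6] / [3, 7] / [5, 9] / [8];  Q = [1, 2, 8, 9] / [3, 6] / [4, 7] / [5]
Final shape: (4, 2, 2, 1).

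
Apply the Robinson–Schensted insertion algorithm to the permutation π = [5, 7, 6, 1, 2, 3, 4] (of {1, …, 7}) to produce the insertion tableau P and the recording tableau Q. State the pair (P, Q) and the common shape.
P = [1, 2, 3, 4] / [5, 6] / [7];  Q = [1, 2, 6, 7] / [3, 5] / [4];  common shape = (4, 2, 1)

Row-insert the values π_1, π_2, … into P one at a time, bumping the leftmost entry strictly greater than the inserted value down to the next row. The recording tableau Q records, in position (i, j), the step at which that cell was added to P.
  Insert 5 (step 1): P = [5];  Q = [1]
  Insert 7 (step 2): P = [5, 7];  Q = [1, 2]
  Insert 6 (step 3): P = [5, 6] / [7];  Q = [1, 2] / [3]
  Insert 1 (step 4): P = [1, 6] / [5] / [7];  Q = [1, 2] / [3] / [4]
  Insert 2 (step 5): P = [1, 2] / [5, 6] / [7];  Q = [1, 2] / [3, 5] / [4]
  Insert 3 (step 6): P = [1, 2, 3] / [5, 6] / [7];  Q = [1, 2, 6] / [3, 5] / [4]
  Insert 4 (step 7): P = [1, 2, 3, 4] / [5, 6] / [7];  Q = [1, 2, 6, 7] / [3, 5] / [4]
Final shape: (4, 2, 1).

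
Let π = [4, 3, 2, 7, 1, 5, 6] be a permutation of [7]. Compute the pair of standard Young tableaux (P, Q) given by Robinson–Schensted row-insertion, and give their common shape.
P = [1, 5, 6] / [2, 7] / [3] / [4];  Q = [1, 4, 7] / [2, 6] / [3] / [5];  common shape = (3, 2, 1, 1)

Row-insert the values π_1, π_2, … into P one at a time, bumping the leftmost entry strictly greater than the inserted value down to the next row. The recording tableau Q records, in position (i, j), the step at which that cell was added to P.
  Insert 4 (step 1): P = [4];  Q = [1]
  Insert 3 (step 2): P = [3] / [4];  Q = [1] / [2]
  Insert 2 (step 3): P = [2] / [3] / [4];  Q = [1] / [2] / [3]
  Insert 7 (step 4): P = [2, 7] / [3] / [4];  Q = [1, 4] / [2] / [3]
  Insert 1 (step 5): P = [1, 7] / [2] / [3] / [4];  Q = [1, 4] / [2] / [3] / [5]
  Insert 5 (step 6): P = [1, 5] / [2, 7] / [3] / [4];  Q = [1, 4] / [2, 6] / [3] / [5]
  Insert 6 (step 7): P = [1, 5, 6] / [2, 7] / [3] / [4];  Q = [1, 4, 7] / [2, 6] / [3] / [5]
Final shape: (3, 2, 1, 1).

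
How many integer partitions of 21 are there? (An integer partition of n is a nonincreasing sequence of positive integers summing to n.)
p(21) = 792

Compute p(n) via the recurrence p(n, m) = p(n, m−1) + p(n−m, m), where p(n, m) counts partitions of n with all parts ≤ m and p(n) = p(n, n). The base cases are p(0, m) = 1 and p(n, 0) = 0 for n > 0. Filling the table yields p(21) = 792. (Euler's pentagonal recurrence is an alternative.)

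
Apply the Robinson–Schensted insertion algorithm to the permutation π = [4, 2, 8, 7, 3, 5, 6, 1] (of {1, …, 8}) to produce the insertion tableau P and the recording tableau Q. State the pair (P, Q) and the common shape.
P = [1, 3, 5, 6] / [2, 7] / [4] / [8];  Q = [1, 3, 6, 7] / [2, 4] / [5] / [8];  common shape = (4, 2, 1, 1)

Row-insert the values π_1, π_2, … into P one at a time, bumping the leftmost entry strictly greater than the inserted value down to the next row. The recording tableau Q records, in position (i, j), the step at which that cell was added to P.
  Insert 4 (step 1): P = [4];  Q = [1]
  Insert 2 (step 2): P = [2] / [4];  Q = [1] / [2]
  Insert 8 (step 3): P = [2, 8] / [4];  Q = [1, 3] / [2]
  Insert 7 (step 4): P = [2, 7] / [4, 8];  Q = [1, 3] / [2, 4]
  Insert 3 (step 5): P = [2, 3] / [4, 7] / [8];  Q = [1, 3] / [2, 4] / [5]
  Insert 5 (step 6): P = [2, 3, 5] / [4, 7] / [8];  Q = [1, 3, 6] / [2, 4] / [5]
  Insert 6 (step 7): P = [2, 3, 5, 6] / [4, 7] / [8];  Q = [1, 3, 6, 7] / [2, 4] / [5]
  Insert 1 (step 8): P = [1, 3, 5, 6] / [2, 7] / [4] / [8];  Q = [1, 3, 6, 7] / [2, 4] / [5] / [8]
Final shape: (4, 2, 1, 1).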